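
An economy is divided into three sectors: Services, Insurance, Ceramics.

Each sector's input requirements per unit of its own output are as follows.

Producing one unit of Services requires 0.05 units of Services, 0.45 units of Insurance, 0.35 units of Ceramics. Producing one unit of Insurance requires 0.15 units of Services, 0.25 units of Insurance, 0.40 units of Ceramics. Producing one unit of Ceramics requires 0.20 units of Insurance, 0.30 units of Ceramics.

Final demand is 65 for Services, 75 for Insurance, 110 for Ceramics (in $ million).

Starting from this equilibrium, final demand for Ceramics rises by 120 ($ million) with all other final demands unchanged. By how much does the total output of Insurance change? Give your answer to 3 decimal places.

Δx_2 = 62.466

I − A =
  [   0.95    -0.15     0.00]
  [  -0.45     0.75    -0.20]
  [  -0.35    -0.40     0.70]
Cofactors of I−A, C_ij = (−1)^(i+j)·(minor ij) (rows/columns in the sector order above):
  C_11 = (0.75)(0.70) − (-0.20)(-0.40) = 0.4450
  C_12 = −[(-0.45)(0.70) − (-0.20)(-0.35)] = 0.3850
  C_13 = (-0.45)(-0.40) − (0.75)(-0.35) = 0.4425
  C_21 = −[(-0.15)(0.70) − (0.00)(-0.40)] = 0.1050
  C_22 = (0.95)(0.70) − (0.00)(-0.35) = 0.6650
  C_23 = −[(0.95)(-0.40) − (-0.15)(-0.35)] = 0.4325
  C_31 = (-0.15)(-0.20) − (0.00)(0.75) = 0.0300
  C_32 = −[(0.95)(-0.20) − (0.00)(-0.45)] = 0.1900
  C_33 = (0.95)(0.75) − (-0.15)(-0.45) = 0.6450
det(I−A) = Σ_j (I−A)_1j·C_1j = (0.95)(0.4450) + (-0.15)(0.3850) + (0.00)(0.4425) = 0.3650
adj(I−A) = Cᵀ =
  [ 0.4450   0.1050   0.0300]
  [ 0.3850   0.6650   0.1900]
  [ 0.4425   0.4325   0.6450]
(I − A)⁻¹ = adj(I−A) / det(I−A) ≈
  [   1.2192     0.2877     0.0822]
  [   1.0548     1.8219     0.5205]
  [   1.2123     1.1849     1.7671]
Δx = (I − A)⁻¹ Δd with Δd having +120 in the Ceramics component and 0 elsewhere.
So Δx_2 = L_23 · (+120), where L_23 = adj(I−A)_23 / det(I−A) = 0.1900 / 0.3650.
Δx_2 = 0.1900 × (+120) / 0.3650 = 22.80 / 0.3650 ≈ 62.466.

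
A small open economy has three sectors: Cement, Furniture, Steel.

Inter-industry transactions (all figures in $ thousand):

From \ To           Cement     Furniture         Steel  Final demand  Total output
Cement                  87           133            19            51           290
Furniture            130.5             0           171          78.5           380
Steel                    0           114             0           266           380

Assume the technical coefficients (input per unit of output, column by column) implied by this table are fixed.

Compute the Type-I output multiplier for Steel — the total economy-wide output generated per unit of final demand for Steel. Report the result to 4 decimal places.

m_S = 2.4646

Technical coefficients a_ij = z_ij / X_j:
  a_CC = 87/290 = 0.30, a_FC = 130.5/290 = 0.45, a_SC = 0/290 = 0.00
  a_CF = 133/380 = 0.35, a_FF = 0/380 = 0.00, a_SF = 114/380 = 0.30
  a_CS = 19/380 = 0.05, a_FS = 171/380 = 0.45, a_SS = 0/380 = 0.00
I − A =
  [   0.70    -0.35    -0.05]
  [  -0.45     1.00    -0.45]
  [   0.00    -0.30     1.00]
Cofactors of I−A, C_ij = (−1)^(i+j)·(minor ij) (rows/columns in the sector order above):
  C_11 = (1.00)(1.00) − (-0.45)(-0.30) = 0.8650
  C_12 = −[(-0.45)(1.00) − (-0.45)(0.00)] = 0.4500
  C_13 = (-0.45)(-0.30) − (1.00)(0.00) = 0.1350
  C_21 = −[(-0.35)(1.00) − (-0.05)(-0.30)] = 0.3650
  C_22 = (0.70)(1.00) − (-0.05)(0.00) = 0.7000
  C_23 = −[(0.70)(-0.30) − (-0.35)(0.00)] = 0.2100
  C_31 = (-0.35)(-0.45) − (-0.05)(1.00) = 0.2075
  C_32 = −[(0.70)(-0.45) − (-0.05)(-0.45)] = 0.3375
  C_33 = (0.70)(1.00) − (-0.35)(-0.45) = 0.5425
det(I−A) = Σ_j (I−A)_1j·C_1j = (0.70)(0.8650) + (-0.35)(0.4500) + (-0.05)(0.1350) = 0.44125
adj(I−A) = Cᵀ =
  [ 0.8650   0.3650   0.2075]
  [ 0.4500   0.7000   0.3375]
  [ 0.1350   0.2100   0.5425]
(I − A)⁻¹ = adj(I−A) / det(I−A) ≈
  [   1.96034     0.82720     0.47025]
  [   1.01983     1.58640     0.76487]
  [   0.30595     0.47592     1.22946]
The output multiplier for sector j is the column-j sum of the Leontief inverse (I − A)⁻¹ = adj(I−A) / det(I−A).
Column S of adj(I−A): (0.2075, 0.3375, 0.5425); det(I−A) = 0.44125.
m_S = (0.2075 + 0.3375 + 0.5425) / 0.44125 = 1.0875 / 0.44125 ≈ 2.4646.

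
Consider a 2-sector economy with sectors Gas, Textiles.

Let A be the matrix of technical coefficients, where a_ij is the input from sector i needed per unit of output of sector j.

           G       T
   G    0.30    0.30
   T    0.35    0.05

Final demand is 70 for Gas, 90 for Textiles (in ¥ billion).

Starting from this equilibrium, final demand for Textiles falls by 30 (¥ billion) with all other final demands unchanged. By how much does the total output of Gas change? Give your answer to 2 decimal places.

I − A =
  [   0.70    -0.30]
  [  -0.35     0.95]
det(I−A) = (0.70)(0.95) − (-0.30)(-0.35) = 0.5600
adj(I−A) = [[0.95, 0.30], [0.35, 0.70]]
(I − A)⁻¹ = adj(I−A) / det(I−A) ≈
  [   1.6964     0.5357]
  [   0.6250     1.2500]
Δx = (I − A)⁻¹ Δd with Δd having -30 in the Textiles component and 0 elsewhere.
So Δx_G = L_GT · (-30), where L_GT = adj(I−A)_GT / det(I−A) = 0.30 / 0.5600.
Δx_G = 0.30 × (-30) / 0.5600 = -9.00 / 0.5600 ≈ -16.07.

Δx_G = -16.07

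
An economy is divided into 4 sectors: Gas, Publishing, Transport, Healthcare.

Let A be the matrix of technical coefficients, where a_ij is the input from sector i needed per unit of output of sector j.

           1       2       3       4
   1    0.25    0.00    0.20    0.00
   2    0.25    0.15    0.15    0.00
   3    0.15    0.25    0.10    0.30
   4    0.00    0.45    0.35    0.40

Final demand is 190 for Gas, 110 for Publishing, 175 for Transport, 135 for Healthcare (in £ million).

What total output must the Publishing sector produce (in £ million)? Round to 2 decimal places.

I − A =
  [   0.75     0.00    -0.20     0.00]
  [  -0.25     0.85    -0.15     0.00]
  [  -0.15    -0.25     0.90    -0.30]
  [   0.00    -0.45    -0.35     0.60]
Compute the cofactors C_ij = (−1)^(i+j)·(3×3 minor ij) of I−A; the adjugate is their transpose:
adj(I−A) = Cᵀ =
  [ 0.327000   0.057000   0.102000   0.051000]
  [ 0.122250   0.308250   0.097500   0.048750]
  [ 0.147750   0.213750   0.382500   0.191250]
  [ 0.177875   0.355875   0.296250   0.507625]
det(I−A) = Σ_j (I−A)_1j·C_1j = (0.75)(0.327000) + (0.00)(0.122250) + (-0.20)(0.147750) + (0.00)(0.177875) = 0.2157
(I − A)⁻¹ = adj(I−A) / det(I−A) ≈
  [   1.5160     0.2643     0.4729     0.2364]
  [   0.5668     1.4291     0.4520     0.2260]
  [   0.6850     0.9910     1.7733     0.8866]
  [   0.8246     1.6499     1.3734     2.3534]
x = (I − A)⁻¹ d = adj(I−A)·d / det(I−A), with det(I−A) = 0.2157:
  x_1 = (0.327000·190 + 0.057000·110 + 0.102000·175 + 0.051000·135) / 0.2157 = 93.135 / 0.2157 ≈ 431.78
  x_2 = (0.122250·190 + 0.308250·110 + 0.097500·175 + 0.048750·135) / 0.2157 = 80.77875 / 0.2157 ≈ 374.50
  x_3 = (0.147750·190 + 0.213750·110 + 0.382500·175 + 0.191250·135) / 0.2157 = 144.34125 / 0.2157 ≈ 669.18
  x_4 = (0.177875·190 + 0.355875·110 + 0.296250·175 + 0.507625·135) / 0.2157 = 193.315625 / 0.2157 ≈ 896.22

x_2 = 374.50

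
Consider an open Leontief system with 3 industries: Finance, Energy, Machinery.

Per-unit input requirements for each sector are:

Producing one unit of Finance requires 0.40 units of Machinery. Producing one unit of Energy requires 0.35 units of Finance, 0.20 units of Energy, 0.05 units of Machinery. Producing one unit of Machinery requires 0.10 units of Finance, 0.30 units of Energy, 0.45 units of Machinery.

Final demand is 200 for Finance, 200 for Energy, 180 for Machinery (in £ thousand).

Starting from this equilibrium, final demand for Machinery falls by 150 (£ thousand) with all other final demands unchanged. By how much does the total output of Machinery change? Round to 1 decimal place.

Δx_M = -341.9

I − A =
  [   1.00    -0.35    -0.10]
  [   0.00     0.80    -0.30]
  [  -0.40    -0.05     0.55]
Cofactors of I−A, C_ij = (−1)^(i+j)·(minor ij) (rows/columns in the sector order above):
  C_11 = (0.80)(0.55) − (-0.30)(-0.05) = 0.4250
  C_12 = −[(0.00)(0.55) − (-0.30)(-0.40)] = 0.1200
  C_13 = (0.00)(-0.05) − (0.80)(-0.40) = 0.3200
  C_21 = −[(-0.35)(0.55) − (-0.10)(-0.05)] = 0.1975
  C_22 = (1.00)(0.55) − (-0.10)(-0.40) = 0.5100
  C_23 = −[(1.00)(-0.05) − (-0.35)(-0.40)] = 0.1900
  C_31 = (-0.35)(-0.30) − (-0.10)(0.80) = 0.1850
  C_32 = −[(1.00)(-0.30) − (-0.10)(0.00)] = 0.3000
  C_33 = (1.00)(0.80) − (-0.35)(0.00) = 0.8000
det(I−A) = Σ_j (I−A)_1j·C_1j = (1.00)(0.4250) + (-0.35)(0.1200) + (-0.10)(0.3200) = 0.3510
adj(I−A) = Cᵀ =
  [ 0.4250   0.1975   0.1850]
  [ 0.1200   0.5100   0.3000]
  [ 0.3200   0.1900   0.8000]
(I − A)⁻¹ = adj(I−A) / det(I−A) ≈
  [   1.2108     0.5627     0.5271]
  [   0.3419     1.4530     0.8547]
  [   0.9117     0.5413     2.2792]
Δx = (I − A)⁻¹ Δd with Δd having -150 in the Machinery component and 0 elsewhere.
So Δx_M = L_MM · (-150), where L_MM = adj(I−A)_MM / det(I−A) = 0.8000 / 0.3510.
Δx_M = 0.8000 × (-150) / 0.3510 = -120.00 / 0.3510 ≈ -341.9.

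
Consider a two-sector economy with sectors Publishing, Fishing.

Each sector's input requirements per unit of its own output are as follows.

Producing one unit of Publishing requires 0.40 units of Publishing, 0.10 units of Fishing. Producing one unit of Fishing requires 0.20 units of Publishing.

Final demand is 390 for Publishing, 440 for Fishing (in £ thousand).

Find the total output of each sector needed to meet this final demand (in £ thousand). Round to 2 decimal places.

I − A =
  [   0.60    -0.20]
  [  -0.10     1.00]
det(I−A) = (0.60)(1.00) − (-0.20)(-0.10) = 0.5800
adj(I−A) = [[1.00, 0.20], [0.10, 0.60]]
(I − A)⁻¹ = adj(I−A) / det(I−A) ≈
  [   1.7241     0.3448]
  [   0.1724     1.0345]
x = (I − A)⁻¹ d = adj(I−A)·d / det(I−A), with det(I−A) = 0.5800:
  x_1 = (1.00·390 + 0.20·440) / 0.5800 = 478.00 / 0.5800 ≈ 824.14
  x_2 = (0.10·390 + 0.60·440) / 0.5800 = 303.00 / 0.5800 ≈ 522.41

x_1 = 824.14, x_2 = 522.41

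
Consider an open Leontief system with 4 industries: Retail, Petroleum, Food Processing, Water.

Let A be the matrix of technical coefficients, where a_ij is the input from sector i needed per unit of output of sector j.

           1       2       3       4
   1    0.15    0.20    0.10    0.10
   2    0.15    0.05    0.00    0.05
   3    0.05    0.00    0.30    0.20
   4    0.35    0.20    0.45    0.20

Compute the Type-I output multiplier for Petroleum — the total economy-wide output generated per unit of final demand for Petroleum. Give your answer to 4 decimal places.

I − A =
  [   0.85    -0.20    -0.10    -0.10]
  [  -0.15     0.95     0.00    -0.05]
  [  -0.05     0.00     0.70    -0.20]
  [  -0.35    -0.20    -0.45     0.80]
Compute the cofactors C_ij = (−1)^(i+j)·(3×3 minor ij) of I−A; the adjugate is their transpose:
adj(I−A) = Cᵀ =
  [ 0.439500   0.112000   0.122250   0.092500]
  [ 0.083875   0.361750   0.039625   0.043000]
  [ 0.110000   0.057000   0.573750   0.160750]
  [ 0.275125   0.171500   0.386125   0.539500]
det(I−A) = Σ_j (I−A)_1j·C_1j = (0.85)(0.439500) + (-0.20)(0.083875) + (-0.10)(0.110000) + (-0.10)(0.275125) = 0.3182875
(I − A)⁻¹ = adj(I−A) / det(I−A) ≈
  [   1.38083     0.35188     0.38409     0.29062]
  [   0.26352     1.13655     0.12449     0.13510]
  [   0.34560     0.17908     1.80262     0.50505]
  [   0.86439     0.53882     1.21313     1.69501]
The output multiplier for sector j is the column-j sum of the Leontief inverse (I − A)⁻¹ = adj(I−A) / det(I−A).
Column 2 of adj(I−A): (0.112000, 0.361750, 0.057000, 0.171500); det(I−A) = 0.3182875.
m_2 = (0.112000 + 0.361750 + 0.057000 + 0.171500) / 0.3182875 = 0.70225 / 0.3182875 ≈ 2.2063.

m_2 = 2.2063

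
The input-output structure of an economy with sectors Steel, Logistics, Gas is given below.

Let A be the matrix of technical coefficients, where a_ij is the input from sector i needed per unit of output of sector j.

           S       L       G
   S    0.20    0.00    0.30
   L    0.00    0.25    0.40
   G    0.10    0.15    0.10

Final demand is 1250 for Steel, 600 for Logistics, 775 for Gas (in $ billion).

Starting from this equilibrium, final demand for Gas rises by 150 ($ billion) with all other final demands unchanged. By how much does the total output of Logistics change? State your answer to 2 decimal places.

Δx_L = 102.24

I − A =
  [   0.80     0.00    -0.30]
  [   0.00     0.75    -0.40]
  [  -0.10    -0.15     0.90]
Cofactors of I−A, C_ij = (−1)^(i+j)·(minor ij) (rows/columns in the sector order above):
  C_11 = (0.75)(0.90) − (-0.40)(-0.15) = 0.6150
  C_12 = −[(0.00)(0.90) − (-0.40)(-0.10)] = 0.0400
  C_13 = (0.00)(-0.15) − (0.75)(-0.10) = 0.0750
  C_21 = −[(0.00)(0.90) − (-0.30)(-0.15)] = 0.0450
  C_22 = (0.80)(0.90) − (-0.30)(-0.10) = 0.6900
  C_23 = −[(0.80)(-0.15) − (0.00)(-0.10)] = 0.1200
  C_31 = (0.00)(-0.40) − (-0.30)(0.75) = 0.2250
  C_32 = −[(0.80)(-0.40) − (-0.30)(0.00)] = 0.3200
  C_33 = (0.80)(0.75) − (0.00)(0.00) = 0.6000
det(I−A) = Σ_j (I−A)_1j·C_1j = (0.80)(0.6150) + (0.00)(0.0400) + (-0.30)(0.0750) = 0.4695
adj(I−A) = Cᵀ =
  [ 0.6150   0.0450   0.2250]
  [ 0.0400   0.6900   0.3200]
  [ 0.0750   0.1200   0.6000]
(I − A)⁻¹ = adj(I−A) / det(I−A) ≈
  [   1.3099     0.0958     0.4792]
  [   0.0852     1.4696     0.6816]
  [   0.1597     0.2556     1.2780]
Δx = (I − A)⁻¹ Δd with Δd having +150 in the Gas component and 0 elsewhere.
So Δx_L = L_LG · (+150), where L_LG = adj(I−A)_LG / det(I−A) = 0.3200 / 0.4695.
Δx_L = 0.3200 × (+150) / 0.4695 = 48.00 / 0.4695 ≈ 102.24.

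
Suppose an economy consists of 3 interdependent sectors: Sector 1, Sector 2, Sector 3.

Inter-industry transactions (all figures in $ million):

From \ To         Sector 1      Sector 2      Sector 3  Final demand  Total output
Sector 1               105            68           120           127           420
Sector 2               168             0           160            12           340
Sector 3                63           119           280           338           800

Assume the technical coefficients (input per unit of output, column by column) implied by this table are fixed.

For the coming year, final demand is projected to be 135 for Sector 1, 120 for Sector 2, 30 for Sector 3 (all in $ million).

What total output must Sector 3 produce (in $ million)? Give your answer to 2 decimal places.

x_3 = 282.91

Technical coefficients a_ij = z_ij / X_j:
  a_11 = 105/420 = 0.25, a_21 = 168/420 = 0.40, a_31 = 63/420 = 0.15
  a_12 = 68/340 = 0.20, a_22 = 0/340 = 0.00, a_32 = 119/340 = 0.35
  a_13 = 120/800 = 0.15, a_23 = 160/800 = 0.20, a_33 = 280/800 = 0.35
I − A =
  [   0.75    -0.20    -0.15]
  [  -0.40     1.00    -0.20]
  [  -0.15    -0.35     0.65]
Cofactors of I−A, C_ij = (−1)^(i+j)·(minor ij) (rows/columns in the sector order above):
  C_11 = (1.00)(0.65) − (-0.20)(-0.35) = 0.5800
  C_12 = −[(-0.40)(0.65) − (-0.20)(-0.15)] = 0.2900
  C_13 = (-0.40)(-0.35) − (1.00)(-0.15) = 0.2900
  C_21 = −[(-0.20)(0.65) − (-0.15)(-0.35)] = 0.1825
  C_22 = (0.75)(0.65) − (-0.15)(-0.15) = 0.4650
  C_23 = −[(0.75)(-0.35) − (-0.20)(-0.15)] = 0.2925
  C_31 = (-0.20)(-0.20) − (-0.15)(1.00) = 0.1900
  C_32 = −[(0.75)(-0.20) − (-0.15)(-0.40)] = 0.2100
  C_33 = (0.75)(1.00) − (-0.20)(-0.40) = 0.6700
det(I−A) = Σ_j (I−A)_1j·C_1j = (0.75)(0.5800) + (-0.20)(0.2900) + (-0.15)(0.2900) = 0.3335
adj(I−A) = Cᵀ =
  [ 0.5800   0.1825   0.1900]
  [ 0.2900   0.4650   0.2100]
  [ 0.2900   0.2925   0.6700]
(I − A)⁻¹ = adj(I−A) / det(I−A) ≈
  [   1.7391     0.5472     0.5697]
  [   0.8696     1.3943     0.6297]
  [   0.8696     0.8771     2.0090]
x = (I − A)⁻¹ d = adj(I−A)·d / det(I−A), with det(I−A) = 0.3335:
  x_1 = (0.5800·135 + 0.1825·120 + 0.1900·30) / 0.3335 = 105.90 / 0.3335 ≈ 317.54
  x_2 = (0.2900·135 + 0.4650·120 + 0.2100·30) / 0.3335 = 101.25 / 0.3335 ≈ 303.60
  x_3 = (0.2900·135 + 0.2925·120 + 0.6700·30) / 0.3335 = 94.35 / 0.3335 ≈ 282.91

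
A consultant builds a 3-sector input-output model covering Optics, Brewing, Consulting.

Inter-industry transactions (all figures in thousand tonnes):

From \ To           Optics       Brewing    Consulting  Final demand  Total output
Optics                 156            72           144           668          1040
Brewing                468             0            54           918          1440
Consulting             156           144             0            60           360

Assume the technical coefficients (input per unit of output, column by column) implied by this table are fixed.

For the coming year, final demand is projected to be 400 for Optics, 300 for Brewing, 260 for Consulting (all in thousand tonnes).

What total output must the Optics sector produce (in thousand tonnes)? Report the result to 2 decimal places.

Technical coefficients a_ij = z_ij / X_j:
  a_11 = 156/1040 = 0.15, a_21 = 468/1040 = 0.45, a_31 = 156/1040 = 0.15
  a_12 = 72/1440 = 0.05, a_22 = 0/1440 = 0.00, a_32 = 144/1440 = 0.10
  a_13 = 144/360 = 0.40, a_23 = 54/360 = 0.15, a_33 = 0/360 = 0.00
I − A =
  [   0.85    -0.05    -0.40]
  [  -0.45     1.00    -0.15]
  [  -0.15    -0.10     1.00]
Cofactors of I−A, C_ij = (−1)^(i+j)·(minor ij) (rows/columns in the sector order above):
  C_11 = (1.00)(1.00) − (-0.15)(-0.10) = 0.9850
  C_12 = −[(-0.45)(1.00) − (-0.15)(-0.15)] = 0.4725
  C_13 = (-0.45)(-0.10) − (1.00)(-0.15) = 0.1950
  C_21 = −[(-0.05)(1.00) − (-0.40)(-0.10)] = 0.0900
  C_22 = (0.85)(1.00) − (-0.40)(-0.15) = 0.7900
  C_23 = −[(0.85)(-0.10) − (-0.05)(-0.15)] = 0.0925
  C_31 = (-0.05)(-0.15) − (-0.40)(1.00) = 0.4075
  C_32 = −[(0.85)(-0.15) − (-0.40)(-0.45)] = 0.3075
  C_33 = (0.85)(1.00) − (-0.05)(-0.45) = 0.8275
det(I−A) = Σ_j (I−A)_1j·C_1j = (0.85)(0.9850) + (-0.05)(0.4725) + (-0.40)(0.1950) = 0.735625
adj(I−A) = Cᵀ =
  [ 0.9850   0.0900   0.4075]
  [ 0.4725   0.7900   0.3075]
  [ 0.1950   0.0925   0.8275]
(I − A)⁻¹ = adj(I−A) / det(I−A) ≈
  [   1.3390     0.1223     0.5540]
  [   0.6423     1.0739     0.4180]
  [   0.2651     0.1257     1.1249]
x = (I − A)⁻¹ d = adj(I−A)·d / det(I−A), with det(I−A) = 0.735625:
  x_1 = (0.9850·400 + 0.0900·300 + 0.4075·260) / 0.735625 = 526.95 / 0.735625 ≈ 716.33
  x_2 = (0.4725·400 + 0.7900·300 + 0.3075·260) / 0.735625 = 505.95 / 0.735625 ≈ 687.78
  x_3 = (0.1950·400 + 0.0925·300 + 0.8275·260) / 0.735625 = 320.90 / 0.735625 ≈ 436.23

x_1 = 716.33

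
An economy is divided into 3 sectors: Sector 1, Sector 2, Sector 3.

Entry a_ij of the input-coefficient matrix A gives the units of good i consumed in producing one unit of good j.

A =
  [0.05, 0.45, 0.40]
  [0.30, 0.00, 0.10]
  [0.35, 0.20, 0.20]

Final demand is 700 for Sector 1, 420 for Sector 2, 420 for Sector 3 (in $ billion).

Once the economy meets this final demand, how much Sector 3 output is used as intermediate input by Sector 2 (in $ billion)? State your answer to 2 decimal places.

I − A =
  [   0.95    -0.45    -0.40]
  [  -0.30     1.00    -0.10]
  [  -0.35    -0.20     0.80]
Cofactors of I−A, C_ij = (−1)^(i+j)·(minor ij) (rows/columns in the sector order above):
  C_11 = (1.00)(0.80) − (-0.10)(-0.20) = 0.7800
  C_12 = −[(-0.30)(0.80) − (-0.10)(-0.35)] = 0.2750
  C_13 = (-0.30)(-0.20) − (1.00)(-0.35) = 0.4100
  C_21 = −[(-0.45)(0.80) − (-0.40)(-0.20)] = 0.4400
  C_22 = (0.95)(0.80) − (-0.40)(-0.35) = 0.6200
  C_23 = −[(0.95)(-0.20) − (-0.45)(-0.35)] = 0.3475
  C_31 = (-0.45)(-0.10) − (-0.40)(1.00) = 0.4450
  C_32 = −[(0.95)(-0.10) − (-0.40)(-0.30)] = 0.2150
  C_33 = (0.95)(1.00) − (-0.45)(-0.30) = 0.8150
det(I−A) = Σ_j (I−A)_1j·C_1j = (0.95)(0.7800) + (-0.45)(0.2750) + (-0.40)(0.4100) = 0.45325
adj(I−A) = Cᵀ =
  [ 0.7800   0.4400   0.4450]
  [ 0.2750   0.6200   0.2150]
  [ 0.4100   0.3475   0.8150]
(I − A)⁻¹ = adj(I−A) / det(I−A) ≈
  [   1.7209     0.9708     0.9818]
  [   0.6067     1.3679     0.4744]
  [   0.9046     0.7667     1.7981]
First solve x = (I − A)⁻¹ d = adj(I−A)·d / det(I−A); in particular x_2 = (0.2750·700 + 0.6200·420 + 0.2150·420) / 0.45325 = 543.20 / 0.45325 ≈ 1198.4556.
Intermediate flow from 3 to 2: z_32 = a_32 · x_2 = 0.20 × 543.20 / 0.45325 = 108.64 / 0.45325 ≈ 239.69.

z_32 = 239.69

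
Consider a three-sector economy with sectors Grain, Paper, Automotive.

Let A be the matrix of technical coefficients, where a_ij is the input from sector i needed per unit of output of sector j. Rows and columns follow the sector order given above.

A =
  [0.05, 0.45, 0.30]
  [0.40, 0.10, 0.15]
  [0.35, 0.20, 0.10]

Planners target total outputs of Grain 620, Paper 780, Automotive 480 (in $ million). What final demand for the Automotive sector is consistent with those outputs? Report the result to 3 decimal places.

I − A =
  [   0.95    -0.45    -0.30]
  [  -0.40     0.90    -0.15]
  [  -0.35    -0.20     0.90]
d = (I − A) x:
  d_G = (+0.95)·620 + (-0.45)·780 + (-0.30)·480 = 94.000
  d_P = (-0.40)·620 + (+0.90)·780 + (-0.15)·480 = 382.000
  d_A = (-0.35)·620 + (-0.20)·780 + (+0.90)·480 = 59.000

d_A = 59.000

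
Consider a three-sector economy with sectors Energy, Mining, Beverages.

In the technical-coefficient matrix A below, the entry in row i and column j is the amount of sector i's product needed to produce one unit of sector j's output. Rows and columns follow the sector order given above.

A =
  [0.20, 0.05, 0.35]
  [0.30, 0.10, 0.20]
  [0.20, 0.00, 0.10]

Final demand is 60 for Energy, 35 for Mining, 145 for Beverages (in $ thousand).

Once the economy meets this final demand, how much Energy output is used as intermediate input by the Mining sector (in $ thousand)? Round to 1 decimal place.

z_EM = 7.0

I − A =
  [   0.80    -0.05    -0.35]
  [  -0.30     0.90    -0.20]
  [  -0.20     0.00     0.90]
Cofactors of I−A, C_ij = (−1)^(i+j)·(minor ij) (rows/columns in the sector order above):
  C_11 = (0.90)(0.90) − (-0.20)(0.00) = 0.8100
  C_12 = −[(-0.30)(0.90) − (-0.20)(-0.20)] = 0.3100
  C_13 = (-0.30)(0.00) − (0.90)(-0.20) = 0.1800
  C_21 = −[(-0.05)(0.90) − (-0.35)(0.00)] = 0.0450
  C_22 = (0.80)(0.90) − (-0.35)(-0.20) = 0.6500
  C_23 = −[(0.80)(0.00) − (-0.05)(-0.20)] = 0.0100
  C_31 = (-0.05)(-0.20) − (-0.35)(0.90) = 0.3250
  C_32 = −[(0.80)(-0.20) − (-0.35)(-0.30)] = 0.2650
  C_33 = (0.80)(0.90) − (-0.05)(-0.30) = 0.7050
det(I−A) = Σ_j (I−A)_1j·C_1j = (0.80)(0.8100) + (-0.05)(0.3100) + (-0.35)(0.1800) = 0.5695
adj(I−A) = Cᵀ =
  [ 0.8100   0.0450   0.3250]
  [ 0.3100   0.6500   0.2650]
  [ 0.1800   0.0100   0.7050]
(I − A)⁻¹ = adj(I−A) / det(I−A) ≈
  [   1.4223     0.0790     0.5707]
  [   0.5443     1.1414     0.4653]
  [   0.3161     0.0176     1.2379]
First solve x = (I − A)⁻¹ d = adj(I−A)·d / det(I−A); in particular x_M = (0.3100·60 + 0.6500·35 + 0.2650·145) / 0.5695 = 79.775 / 0.5695 ≈ 140.079.
Intermediate flow from E to M: z_EM = a_EM · x_M = 0.05 × 79.775 / 0.5695 = 3.98875 / 0.5695 ≈ 7.0.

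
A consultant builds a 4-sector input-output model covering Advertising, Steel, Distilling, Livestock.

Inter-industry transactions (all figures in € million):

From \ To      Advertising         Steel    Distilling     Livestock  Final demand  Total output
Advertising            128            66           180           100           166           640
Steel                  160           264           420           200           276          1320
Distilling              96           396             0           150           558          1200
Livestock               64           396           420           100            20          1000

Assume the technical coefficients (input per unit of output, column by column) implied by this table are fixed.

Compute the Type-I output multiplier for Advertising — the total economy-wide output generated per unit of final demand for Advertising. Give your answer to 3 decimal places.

m_A = 3.740

Technical coefficients a_ij = z_ij / X_j:
  a_AA = 128/640 = 0.20, a_SA = 160/640 = 0.25, a_DA = 96/640 = 0.15, a_LA = 64/640 = 0.10
  a_AS = 66/1320 = 0.05, a_SS = 264/1320 = 0.20, a_DS = 396/1320 = 0.30, a_LS = 396/1320 = 0.30
  a_AD = 180/1200 = 0.15, a_SD = 420/1200 = 0.35, a_DD = 0/1200 = 0.00, a_LD = 420/1200 = 0.35
  a_AL = 100/1000 = 0.10, a_SL = 200/1000 = 0.20, a_DL = 150/1000 = 0.15, a_LL = 100/1000 = 0.10
I − A =
  [   0.80    -0.05    -0.15    -0.10]
  [  -0.25     0.80    -0.35    -0.20]
  [  -0.15    -0.30     1.00    -0.15]
  [  -0.10    -0.30    -0.35     0.90]
Compute the cofactors C_ij = (−1)^(i+j)·(3×3 minor ij) of I−A; the adjugate is their transpose:
adj(I−A) = Cᵀ =
  [ 0.486750   0.130125   0.156750   0.109125]
  [ 0.294875   0.640250   0.350000   0.233375]
  [ 0.195750   0.261000   0.500250   0.163125]
  [ 0.228500   0.329375   0.328625   0.511625]
det(I−A) = Σ_j (I−A)_1j·C_1j = (0.80)(0.486750) + (-0.05)(0.294875) + (-0.15)(0.195750) + (-0.10)(0.228500) = 0.32244375
(I − A)⁻¹ = adj(I−A) / det(I−A) ≈
  [   1.5096     0.4036     0.4861     0.3384]
  [   0.9145     1.9856     1.0855     0.7238]
  [   0.6071     0.8094     1.5514     0.5059]
  [   0.7087     1.0215     1.0192     1.5867]
The output multiplier for sector j is the column-j sum of the Leontief inverse (I − A)⁻¹ = adj(I−A) / det(I−A).
Column A of adj(I−A): (0.486750, 0.294875, 0.195750, 0.228500); det(I−A) = 0.32244375.
m_A = (0.486750 + 0.294875 + 0.195750 + 0.228500) / 0.32244375 = 1.205875 / 0.32244375 ≈ 3.740.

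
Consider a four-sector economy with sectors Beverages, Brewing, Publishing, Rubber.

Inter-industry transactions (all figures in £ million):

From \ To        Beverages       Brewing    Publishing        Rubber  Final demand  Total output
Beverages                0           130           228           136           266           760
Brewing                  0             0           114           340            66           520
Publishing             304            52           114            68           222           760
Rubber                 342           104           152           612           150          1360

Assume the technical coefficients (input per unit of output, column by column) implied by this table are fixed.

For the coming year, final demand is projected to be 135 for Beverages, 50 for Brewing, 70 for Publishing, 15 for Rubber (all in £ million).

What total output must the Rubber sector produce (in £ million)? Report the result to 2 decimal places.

Technical coefficients a_ij = z_ij / X_j:
  a_11 = 0/760 = 0.00, a_21 = 0/760 = 0.00, a_31 = 304/760 = 0.40, a_41 = 342/760 = 0.45
  a_12 = 130/520 = 0.25, a_22 = 0/520 = 0.00, a_32 = 52/520 = 0.10, a_42 = 104/520 = 0.20
  a_13 = 228/760 = 0.30, a_23 = 114/760 = 0.15, a_33 = 114/760 = 0.15, a_43 = 152/760 = 0.20
  a_14 = 136/1360 = 0.10, a_24 = 340/1360 = 0.25, a_34 = 68/1360 = 0.05, a_44 = 612/1360 = 0.45
I − A =
  [   1.00    -0.25    -0.30    -0.10]
  [   0.00     1.00    -0.15    -0.25]
  [  -0.40    -0.10     0.85    -0.05]
  [  -0.45    -0.20    -0.20     0.55]
Compute the cofactors C_ij = (−1)^(i+j)·(3×3 minor ij) of I−A; the adjugate is their transpose:
adj(I−A) = Cᵀ =
  [ 0.400250   0.152875   0.206125   0.161000]
  [ 0.152000   0.338500   0.159500   0.196000]
  [ 0.233750   0.129125   0.426875   0.140000]
  [ 0.467750   0.295125   0.381875   0.700000]
det(I−A) = Σ_j (I−A)_1j·C_1j = (1.00)(0.400250) + (-0.25)(0.152000) + (-0.30)(0.233750) + (-0.10)(0.467750) = 0.24535
(I − A)⁻¹ = adj(I−A) / det(I−A) ≈
  [   1.6313     0.6231     0.8401     0.6562]
  [   0.6195     1.3797     0.6501     0.7989]
  [   0.9527     0.5263     1.7399     0.5706]
  [   1.9065     1.2029     1.5564     2.8531]
x = (I − A)⁻¹ d = adj(I−A)·d / det(I−A), with det(I−A) = 0.24535:
  x_1 = (0.400250·135 + 0.152875·50 + 0.206125·70 + 0.161000·15) / 0.24535 = 78.52125 / 0.24535 ≈ 320.04
  x_2 = (0.152000·135 + 0.338500·50 + 0.159500·70 + 0.196000·15) / 0.24535 = 51.55 / 0.24535 ≈ 210.11
  x_3 = (0.233750·135 + 0.129125·50 + 0.426875·70 + 0.140000·15) / 0.24535 = 69.99375 / 0.24535 ≈ 285.28
  x_4 = (0.467750·135 + 0.295125·50 + 0.381875·70 + 0.700000·15) / 0.24535 = 115.13375 / 0.24535 ≈ 469.26

x_4 = 469.26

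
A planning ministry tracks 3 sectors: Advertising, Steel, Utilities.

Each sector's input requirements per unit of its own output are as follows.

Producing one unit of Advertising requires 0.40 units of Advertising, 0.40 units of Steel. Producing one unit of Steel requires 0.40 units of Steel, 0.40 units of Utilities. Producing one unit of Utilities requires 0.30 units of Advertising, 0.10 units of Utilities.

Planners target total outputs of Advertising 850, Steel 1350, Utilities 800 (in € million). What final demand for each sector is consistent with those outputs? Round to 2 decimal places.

I − A =
  [   0.60     0.00    -0.30]
  [  -0.40     0.60     0.00]
  [   0.00    -0.40     0.90]
d = (I − A) x:
  d_1 = (+0.60)·850 + (+0.00)·1350 + (-0.30)·800 = 270.00
  d_2 = (-0.40)·850 + (+0.60)·1350 + (+0.00)·800 = 470.00
  d_3 = (+0.00)·850 + (-0.40)·1350 + (+0.90)·800 = 180.00

d_1 = 270.00, d_2 = 470.00, d_3 = 180.00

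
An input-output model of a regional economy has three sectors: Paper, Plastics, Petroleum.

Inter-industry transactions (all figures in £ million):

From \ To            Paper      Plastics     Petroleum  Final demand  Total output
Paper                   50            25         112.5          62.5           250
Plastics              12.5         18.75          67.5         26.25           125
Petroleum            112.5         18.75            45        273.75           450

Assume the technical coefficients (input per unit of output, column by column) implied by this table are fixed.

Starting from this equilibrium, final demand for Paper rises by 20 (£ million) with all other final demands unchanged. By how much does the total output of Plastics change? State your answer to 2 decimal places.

Δx_2 = 4.75

Technical coefficients a_ij = z_ij / X_j:
  a_11 = 50/250 = 0.20, a_21 = 12.5/250 = 0.05, a_31 = 112.5/250 = 0.45
  a_12 = 25/125 = 0.20, a_22 = 18.75/125 = 0.15, a_32 = 18.75/125 = 0.15
  a_13 = 112.5/450 = 0.25, a_23 = 67.5/450 = 0.15, a_33 = 45/450 = 0.10
I − A =
  [   0.80    -0.20    -0.25]
  [  -0.05     0.85    -0.15]
  [  -0.45    -0.15     0.90]
Cofactors of I−A, C_ij = (−1)^(i+j)·(minor ij) (rows/columns in the sector order above):
  C_11 = (0.85)(0.90) − (-0.15)(-0.15) = 0.7425
  C_12 = −[(-0.05)(0.90) − (-0.15)(-0.45)] = 0.1125
  C_13 = (-0.05)(-0.15) − (0.85)(-0.45) = 0.3900
  C_21 = −[(-0.20)(0.90) − (-0.25)(-0.15)] = 0.2175
  C_22 = (0.80)(0.90) − (-0.25)(-0.45) = 0.6075
  C_23 = −[(0.80)(-0.15) − (-0.20)(-0.45)] = 0.2100
  C_31 = (-0.20)(-0.15) − (-0.25)(0.85) = 0.2425
  C_32 = −[(0.80)(-0.15) − (-0.25)(-0.05)] = 0.1325
  C_33 = (0.80)(0.85) − (-0.20)(-0.05) = 0.6700
det(I−A) = Σ_j (I−A)_1j·C_1j = (0.80)(0.7425) + (-0.20)(0.1125) + (-0.25)(0.3900) = 0.4740
adj(I−A) = Cᵀ =
  [ 0.7425   0.2175   0.2425]
  [ 0.1125   0.6075   0.1325]
  [ 0.3900   0.2100   0.6700]
(I − A)⁻¹ = adj(I−A) / det(I−A) ≈
  [   1.5665     0.4589     0.5116]
  [   0.2373     1.2816     0.2795]
  [   0.8228     0.4430     1.4135]
Δx = (I − A)⁻¹ Δd with Δd having +20 in the Paper component and 0 elsewhere.
So Δx_2 = L_21 · (+20), where L_21 = adj(I−A)_21 / det(I−A) = 0.1125 / 0.4740.
Δx_2 = 0.1125 × (+20) / 0.4740 = 2.25 / 0.4740 ≈ 4.75.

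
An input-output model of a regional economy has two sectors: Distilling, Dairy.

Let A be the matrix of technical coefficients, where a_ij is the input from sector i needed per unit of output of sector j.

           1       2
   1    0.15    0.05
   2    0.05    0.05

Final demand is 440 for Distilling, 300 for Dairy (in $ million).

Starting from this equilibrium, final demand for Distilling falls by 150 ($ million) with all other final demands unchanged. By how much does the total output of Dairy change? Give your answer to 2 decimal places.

I − A =
  [   0.85    -0.05]
  [  -0.05     0.95]
det(I−A) = (0.85)(0.95) − (-0.05)(-0.05) = 0.8050
adj(I−A) = [[0.95, 0.05], [0.05, 0.85]]
(I − A)⁻¹ = adj(I−A) / det(I−A) ≈
  [   1.1801     0.0621]
  [   0.0621     1.0559]
Δx = (I − A)⁻¹ Δd with Δd having -150 in the Distilling component and 0 elsewhere.
So Δx_2 = L_21 · (-150), where L_21 = adj(I−A)_21 / det(I−A) = 0.05 / 0.8050.
Δx_2 = 0.05 × (-150) / 0.8050 = -7.50 / 0.8050 ≈ -9.32.

Δx_2 = -9.32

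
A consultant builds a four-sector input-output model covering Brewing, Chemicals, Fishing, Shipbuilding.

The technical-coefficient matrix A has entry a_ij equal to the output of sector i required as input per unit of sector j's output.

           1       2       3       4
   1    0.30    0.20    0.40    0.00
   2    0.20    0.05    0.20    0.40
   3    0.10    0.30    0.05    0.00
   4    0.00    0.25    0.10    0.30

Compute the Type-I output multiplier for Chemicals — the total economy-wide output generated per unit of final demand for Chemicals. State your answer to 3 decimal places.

m_2 = 3.707

I − A =
  [   0.70    -0.20    -0.40     0.00]
  [  -0.20     0.95    -0.20    -0.40]
  [  -0.10    -0.30     0.95     0.00]
  [   0.00    -0.25    -0.10     0.70]
Compute the cofactors C_ij = (−1)^(i+j)·(3×3 minor ij) of I−A; the adjugate is their transpose:
adj(I−A) = Cᵀ =
  [ 0.48275   0.21700   0.26200   0.12400]
  [ 0.15100   0.43750   0.18200   0.25000]
  [ 0.09850   0.16100   0.36750   0.09200]
  [ 0.06800   0.17925   0.11750   0.48575]
det(I−A) = Σ_j (I−A)_1j·C_1j = (0.70)(0.48275) + (-0.20)(0.15100) + (-0.40)(0.09850) + (0.00)(0.06800) = 0.268325
(I − A)⁻¹ = adj(I−A) / det(I−A) ≈
  [   1.7991     0.8087     0.9764     0.4621]
  [   0.5628     1.6305     0.6783     0.9317]
  [   0.3671     0.6000     1.3696     0.3429]
  [   0.2534     0.6680     0.4379     1.8103]
The output multiplier for sector j is the column-j sum of the Leontief inverse (I − A)⁻¹ = adj(I−A) / det(I−A).
Column 2 of adj(I−A): (0.21700, 0.43750, 0.16100, 0.17925); det(I−A) = 0.268325.
m_2 = (0.21700 + 0.43750 + 0.16100 + 0.17925) / 0.268325 = 0.99475 / 0.268325 ≈ 3.707.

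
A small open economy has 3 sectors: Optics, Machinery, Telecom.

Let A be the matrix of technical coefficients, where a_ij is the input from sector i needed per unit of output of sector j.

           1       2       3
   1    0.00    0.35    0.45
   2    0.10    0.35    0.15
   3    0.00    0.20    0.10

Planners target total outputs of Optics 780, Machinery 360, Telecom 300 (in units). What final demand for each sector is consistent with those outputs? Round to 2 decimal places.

I − A =
  [   1.00    -0.35    -0.45]
  [  -0.10     0.65    -0.15]
  [   0.00    -0.20     0.90]
d = (I − A) x:
  d_1 = (+1.00)·780 + (-0.35)·360 + (-0.45)·300 = 519.00
  d_2 = (-0.10)·780 + (+0.65)·360 + (-0.15)·300 = 111.00
  d_3 = (+0.00)·780 + (-0.20)·360 + (+0.90)·300 = 198.00

d_1 = 519.00, d_2 = 111.00, d_3 = 198.00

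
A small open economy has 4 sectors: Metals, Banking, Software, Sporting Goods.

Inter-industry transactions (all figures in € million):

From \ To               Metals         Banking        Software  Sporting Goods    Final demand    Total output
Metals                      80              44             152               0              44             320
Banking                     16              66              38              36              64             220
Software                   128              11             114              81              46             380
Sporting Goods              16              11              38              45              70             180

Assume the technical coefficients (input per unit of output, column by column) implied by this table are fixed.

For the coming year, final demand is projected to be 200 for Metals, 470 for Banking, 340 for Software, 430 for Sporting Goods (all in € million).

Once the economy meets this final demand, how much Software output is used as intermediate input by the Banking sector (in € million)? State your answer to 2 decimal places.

Technical coefficients a_ij = z_ij / X_j:
  a_11 = 80/320 = 0.25, a_21 = 16/320 = 0.05, a_31 = 128/320 = 0.40, a_41 = 16/320 = 0.05
  a_12 = 44/220 = 0.20, a_22 = 66/220 = 0.30, a_32 = 11/220 = 0.05, a_42 = 11/220 = 0.05
  a_13 = 152/380 = 0.40, a_23 = 38/380 = 0.10, a_33 = 114/380 = 0.30, a_43 = 38/380 = 0.10
  a_14 = 0/180 = 0.00, a_24 = 36/180 = 0.20, a_34 = 81/180 = 0.45, a_44 = 45/180 = 0.25
I − A =
  [   0.75    -0.20    -0.40     0.00]
  [  -0.05     0.70    -0.10    -0.20]
  [  -0.40    -0.05     0.70    -0.45]
  [  -0.05    -0.05    -0.10     0.75]
Compute the cofactors C_ij = (−1)^(i+j)·(3×3 minor ij) of I−A; the adjugate is their transpose:
adj(I−A) = Cᵀ =
  [ 0.32200   0.12000   0.22500   0.16700]
  [ 0.07125   0.23100   0.09025   0.11575]
  [ 0.22525   0.10950   0.37675   0.25525]
  [ 0.05625   0.03800   0.07125   0.23575]
det(I−A) = Σ_j (I−A)_1j·C_1j = (0.75)(0.32200) + (-0.20)(0.07125) + (-0.40)(0.22525) + (0.00)(0.05625) = 0.13715
(I − A)⁻¹ = adj(I−A) / det(I−A) ≈
  [   2.3478     0.8750     1.6405     1.2176]
  [   0.5195     1.6843     0.6580     0.8440]
  [   1.6424     0.7984     2.7470     1.8611]
  [   0.4101     0.2771     0.5195     1.7189]
First solve x = (I − A)⁻¹ d = adj(I−A)·d / det(I−A); in particular x_2 = (0.07125·200 + 0.23100·470 + 0.09025·340 + 0.11575·430) / 0.13715 = 203.2775 / 0.13715 ≈ 1482.1546.
Intermediate flow from 3 to 2: z_32 = a_32 · x_2 = 0.05 × 203.2775 / 0.13715 = 10.163875 / 0.13715 ≈ 74.11.

z_32 = 74.11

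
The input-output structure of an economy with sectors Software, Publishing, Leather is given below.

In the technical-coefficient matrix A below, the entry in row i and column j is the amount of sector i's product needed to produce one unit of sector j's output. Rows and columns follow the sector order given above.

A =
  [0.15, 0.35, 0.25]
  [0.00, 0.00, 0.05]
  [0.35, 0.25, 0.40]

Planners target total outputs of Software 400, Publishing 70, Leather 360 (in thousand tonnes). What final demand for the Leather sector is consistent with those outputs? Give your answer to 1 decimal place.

I − A =
  [   0.85    -0.35    -0.25]
  [   0.00     1.00    -0.05]
  [  -0.35    -0.25     0.60]
d = (I − A) x:
  d_S = (+0.85)·400 + (-0.35)·70 + (-0.25)·360 = 225.5
  d_P = (+0.00)·400 + (+1.00)·70 + (-0.05)·360 = 52.0
  d_L = (-0.35)·400 + (-0.25)·70 + (+0.60)·360 = 58.5

d_L = 58.5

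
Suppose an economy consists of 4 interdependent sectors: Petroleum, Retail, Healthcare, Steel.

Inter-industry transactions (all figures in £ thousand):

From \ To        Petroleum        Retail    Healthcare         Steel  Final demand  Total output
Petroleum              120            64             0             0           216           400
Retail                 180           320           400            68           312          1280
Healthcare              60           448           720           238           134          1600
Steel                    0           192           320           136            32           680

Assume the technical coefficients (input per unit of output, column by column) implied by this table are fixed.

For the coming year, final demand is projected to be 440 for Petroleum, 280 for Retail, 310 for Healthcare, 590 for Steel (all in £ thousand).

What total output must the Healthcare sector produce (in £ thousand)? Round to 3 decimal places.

x_H = 3563.945

Technical coefficients a_ij = z_ij / X_j:
  a_PP = 120/400 = 0.30, a_RP = 180/400 = 0.45, a_HP = 60/400 = 0.15, a_SP = 0/400 = 0.00
  a_PR = 64/1280 = 0.05, a_RR = 320/1280 = 0.25, a_HR = 448/1280 = 0.35, a_SR = 192/1280 = 0.15
  a_PH = 0/1600 = 0.00, a_RH = 400/1600 = 0.25, a_HH = 720/1600 = 0.45, a_SH = 320/1600 = 0.20
  a_PS = 0/680 = 0.00, a_RS = 68/680 = 0.10, a_HS = 238/680 = 0.35, a_SS = 136/680 = 0.20
I − A =
  [   0.70    -0.05     0.00     0.00]
  [  -0.45     0.75    -0.25    -0.10]
  [  -0.15    -0.35     0.55    -0.35]
  [   0.00    -0.15    -0.20     0.80]
Compute the cofactors C_ij = (−1)^(i+j)·(3×3 minor ij) of I−A; the adjugate is their transpose:
adj(I−A) = Cᵀ =
  [ 0.179125   0.018500   0.011000   0.007125]
  [ 0.199500   0.259000   0.154000   0.099750]
  [ 0.237375   0.238750   0.391500   0.201125]
  [ 0.096750   0.108250   0.126750   0.213250]
det(I−A) = Σ_j (I−A)_1j·C_1j = (0.70)(0.179125) + (-0.05)(0.199500) + (0.00)(0.237375) + (0.00)(0.096750) = 0.1154125
(I − A)⁻¹ = adj(I−A) / det(I−A) ≈
  [   1.5520     0.1603     0.0953     0.0617]
  [   1.7286     2.2441     1.3343     0.8643]
  [   2.0568     2.0687     3.3922     1.7427]
  [   0.8383     0.9379     1.0982     1.8477]
x = (I − A)⁻¹ d = adj(I−A)·d / det(I−A), with det(I−A) = 0.1154125:
  x_P = (0.179125·440 + 0.018500·280 + 0.011000·310 + 0.007125·590) / 0.1154125 = 91.60875 / 0.1154125 ≈ 793.751
  x_R = (0.199500·440 + 0.259000·280 + 0.154000·310 + 0.099750·590) / 0.1154125 = 266.8925 / 0.1154125 ≈ 2312.509
  x_H = (0.237375·440 + 0.238750·280 + 0.391500·310 + 0.201125·590) / 0.1154125 = 411.32375 / 0.1154125 ≈ 3563.945
  x_S = (0.096750·440 + 0.108250·280 + 0.126750·310 + 0.213250·590) / 0.1154125 = 237.99 / 0.1154125 ≈ 2062.082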